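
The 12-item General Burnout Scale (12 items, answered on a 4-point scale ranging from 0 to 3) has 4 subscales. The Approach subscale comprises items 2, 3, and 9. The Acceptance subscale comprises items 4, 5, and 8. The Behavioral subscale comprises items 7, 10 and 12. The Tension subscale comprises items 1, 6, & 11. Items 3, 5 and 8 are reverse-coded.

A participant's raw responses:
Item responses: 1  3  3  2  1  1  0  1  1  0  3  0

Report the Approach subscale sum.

4

Approach items: 2, 3, 9.
Of these, item 3 is reverse-coded; on a 0–3 scale, reversed = 3 − raw.
  item 2: 3
  item 3: 3 − 3 = 0
  item 9: 1
Sum = 3 + 0 + 1 = 4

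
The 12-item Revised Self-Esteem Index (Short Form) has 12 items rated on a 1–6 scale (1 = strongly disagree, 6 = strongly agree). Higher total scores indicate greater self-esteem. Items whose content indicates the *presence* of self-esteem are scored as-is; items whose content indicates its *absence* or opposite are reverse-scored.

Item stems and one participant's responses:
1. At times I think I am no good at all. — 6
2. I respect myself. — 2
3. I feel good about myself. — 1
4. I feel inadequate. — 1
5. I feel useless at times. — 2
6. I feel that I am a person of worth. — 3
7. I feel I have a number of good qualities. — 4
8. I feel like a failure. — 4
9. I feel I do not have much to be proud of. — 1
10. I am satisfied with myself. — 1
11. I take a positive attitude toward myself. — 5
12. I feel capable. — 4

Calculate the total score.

41

Items 1, 4, 5, 8, 9 describe the absence/opposite of self-esteem → reverse-score.
on a 1–6 scale, reversed = 7 − raw.
  item 1: 7 − 6 = 1
  item 2: 2
  item 3: 1
  item 4: 7 − 1 = 6
  item 5: 7 − 2 = 5
  item 6: 3
  item 7: 4
  item 8: 7 − 4 = 3
  item 9: 7 − 1 = 6
  item 10: 1
  item 11: 5
  item 12: 4
Total = 1 + 2 + 1 + 6 + 5 + 3 + 4 + 3 + 6 + 1 + 5 + 4 = 41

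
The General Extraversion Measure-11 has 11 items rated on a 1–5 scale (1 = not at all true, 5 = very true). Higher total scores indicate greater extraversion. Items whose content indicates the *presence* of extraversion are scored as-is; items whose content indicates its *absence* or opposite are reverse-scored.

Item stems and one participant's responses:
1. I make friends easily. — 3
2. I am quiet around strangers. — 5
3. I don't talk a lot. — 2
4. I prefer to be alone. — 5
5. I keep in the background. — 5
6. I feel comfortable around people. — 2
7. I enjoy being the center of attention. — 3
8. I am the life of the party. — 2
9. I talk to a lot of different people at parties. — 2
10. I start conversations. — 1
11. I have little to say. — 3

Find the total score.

Items 2, 3, 4, 5, 11 describe the absence/opposite of extraversion → reverse-score.
reversed = (1+5) − raw = 6 − raw.
  item 1: 3
  item 2: 6 − 5 = 1
  item 3: 6 − 2 = 4
  item 4: 6 − 5 = 1
  item 5: 6 − 5 = 1
  item 6: 2
  item 7: 3
  item 8: 2
  item 9: 2
  item 10: 1
  item 11: 6 − 3 = 3
Total = 3 + 1 + 4 + 1 + 1 + 2 + 3 + 2 + 2 + 1 + 3 = 23

23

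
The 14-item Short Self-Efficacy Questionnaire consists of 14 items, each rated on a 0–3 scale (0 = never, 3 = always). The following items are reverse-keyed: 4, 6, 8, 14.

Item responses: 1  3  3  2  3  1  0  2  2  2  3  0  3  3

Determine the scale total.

24

Raw sum = 28. Reverse-keyed items: 4, 6, 8, 14; their raw sum = 8.
Each reversal replaces raw with 3 − raw, changing the total by 3 − 2·raw per item.
Total = 28 + 4·3 − 2·8 = 28 + 12 − 16 = 24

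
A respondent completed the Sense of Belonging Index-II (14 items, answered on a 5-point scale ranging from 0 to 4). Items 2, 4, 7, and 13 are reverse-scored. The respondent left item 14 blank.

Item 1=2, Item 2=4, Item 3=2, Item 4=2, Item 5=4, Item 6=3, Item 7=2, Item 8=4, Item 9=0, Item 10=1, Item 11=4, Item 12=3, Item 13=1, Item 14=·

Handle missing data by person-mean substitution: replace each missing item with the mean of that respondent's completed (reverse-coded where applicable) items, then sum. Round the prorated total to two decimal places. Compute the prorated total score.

32.31

Reverse-coded (on a 0–4 scale, reversed = 4 − raw):
  item 2: 4 − 4 = 0
  item 4: 4 − 2 = 2
  item 7: 4 − 2 = 2
  item 13: 4 − 1 = 3
Completed scored items (13 of 14): 2, 0, 2, 2, 4, 3, 2, 4, 0, 1, 4, 3, 3; sum = 30.
Person mean = 30 / 13 ≈ 2.3077
Prorated total = (30 / 13) × 14 = 32.31 (to 2 dp)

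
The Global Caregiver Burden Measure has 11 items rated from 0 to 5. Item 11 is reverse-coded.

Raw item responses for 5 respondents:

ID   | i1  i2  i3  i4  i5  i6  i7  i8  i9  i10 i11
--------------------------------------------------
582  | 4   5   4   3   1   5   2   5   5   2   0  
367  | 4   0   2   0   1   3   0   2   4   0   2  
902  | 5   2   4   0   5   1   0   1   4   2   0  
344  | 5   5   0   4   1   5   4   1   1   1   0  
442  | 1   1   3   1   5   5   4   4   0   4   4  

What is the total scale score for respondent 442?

29

Respondent 442 raw: 1, 1, 3, 1, 5, 5, 4, 4, 0, 4, 4.
Reverse-coded (on a 0–5 scale, reversed = 5 − raw):
  item 1: 1
  item 2: 1
  item 3: 3
  item 4: 1
  item 5: 5
  item 6: 5
  item 7: 4
  item 8: 4
  item 9: 0
  item 10: 4
  item 11: 5 − 4 = 1
Sum = 1 + 1 + 3 + 1 + 5 + 5 + 4 + 4 + 0 + 4 + 1 = 29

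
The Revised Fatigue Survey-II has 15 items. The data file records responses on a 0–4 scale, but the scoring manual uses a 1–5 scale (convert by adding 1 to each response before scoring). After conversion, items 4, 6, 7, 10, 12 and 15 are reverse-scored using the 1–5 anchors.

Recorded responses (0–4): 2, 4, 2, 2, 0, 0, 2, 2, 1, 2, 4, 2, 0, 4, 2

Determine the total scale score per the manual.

48

Convert to 1–5: 3, 5, 3, 3, 1, 1, 3, 3, 2, 3, 5, 3, 1, 5, 3
Reverse-coded (reversed = (1+5) − raw = 6 − raw):
  item 4: 6 − 3 = 3
  item 6: 6 − 1 = 5
  item 7: 6 − 3 = 3
  item 10: 6 − 3 = 3
  item 12: 6 − 3 = 3
  item 15: 6 − 3 = 3
Scored: 3, 5, 3, 3, 1, 5, 3, 3, 2, 3, 5, 3, 1, 5, 3
Total = 48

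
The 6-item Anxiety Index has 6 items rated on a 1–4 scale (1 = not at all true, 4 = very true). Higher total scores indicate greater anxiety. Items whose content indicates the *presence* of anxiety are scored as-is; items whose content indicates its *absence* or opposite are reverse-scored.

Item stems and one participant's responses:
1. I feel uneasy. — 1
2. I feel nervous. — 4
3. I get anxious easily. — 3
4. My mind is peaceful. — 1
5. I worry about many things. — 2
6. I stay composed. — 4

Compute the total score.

15

Items 4, 6 describe the absence/opposite of anxiety → reverse-score.
reversed = (1+4) − raw = 5 − raw.
  item 1: 1
  item 2: 4
  item 3: 3
  item 4: 5 − 1 = 4
  item 5: 2
  item 6: 5 − 4 = 1
Total = 1 + 4 + 3 + 4 + 2 + 1 = 15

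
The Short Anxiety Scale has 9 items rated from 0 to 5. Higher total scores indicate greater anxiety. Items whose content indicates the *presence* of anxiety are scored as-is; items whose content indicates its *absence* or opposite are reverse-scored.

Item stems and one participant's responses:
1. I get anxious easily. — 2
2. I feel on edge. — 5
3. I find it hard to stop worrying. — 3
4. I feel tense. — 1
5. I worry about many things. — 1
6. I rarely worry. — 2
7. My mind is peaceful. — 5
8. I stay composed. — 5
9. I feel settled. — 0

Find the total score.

20

Items 6, 7, 8, 9 describe the absence/opposite of anxiety → reverse-score.
reversed = (0+5) − raw = 5 − raw.
  item 1: 2
  item 2: 5
  item 3: 3
  item 4: 1
  item 5: 1
  item 6: 5 − 2 = 3
  item 7: 5 − 5 = 0
  item 8: 5 − 5 = 0
  item 9: 5 − 0 = 5
Total = 2 + 5 + 3 + 1 + 1 + 3 + 0 + 0 + 5 = 20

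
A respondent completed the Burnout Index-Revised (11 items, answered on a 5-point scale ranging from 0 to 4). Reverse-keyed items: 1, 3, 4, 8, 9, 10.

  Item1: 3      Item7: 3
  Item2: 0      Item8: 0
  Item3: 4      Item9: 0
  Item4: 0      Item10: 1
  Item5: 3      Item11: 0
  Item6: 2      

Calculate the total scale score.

Reversing items 1, 3, 4, 8, 9, and 10 with 4 − raw:
Total = (4−3) + 0 + (4−4) + (4−0) + 3 + 2 + 3 + (4−0) + (4−0) + (4−1) + 0
      = 1 + 0 + 0 + 4 + 3 + 2 + 3 + 4 + 4 + 3 + 0 = 24

24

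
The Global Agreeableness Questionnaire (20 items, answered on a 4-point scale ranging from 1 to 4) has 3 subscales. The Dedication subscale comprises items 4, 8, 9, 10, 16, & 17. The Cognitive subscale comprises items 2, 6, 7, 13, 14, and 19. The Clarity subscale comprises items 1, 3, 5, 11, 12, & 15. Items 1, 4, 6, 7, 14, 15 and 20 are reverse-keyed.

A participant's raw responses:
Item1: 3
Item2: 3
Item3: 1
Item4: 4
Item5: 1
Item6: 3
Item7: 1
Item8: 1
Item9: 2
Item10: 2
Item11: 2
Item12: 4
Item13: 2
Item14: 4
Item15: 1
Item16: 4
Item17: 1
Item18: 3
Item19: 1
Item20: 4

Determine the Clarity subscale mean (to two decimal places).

Clarity items: 1, 3, 5, 11, 12, 15.
Of these, items 1 and 15 are reverse-keyed; reversed = (1+4) − raw = 5 − raw.
  item 1: 5 − 3 = 2
  item 3: 1
  item 5: 1
  item 11: 2
  item 12: 4
  item 15: 5 − 1 = 4
Sum = 2 + 1 + 1 + 2 + 4 + 4 = 14
Mean = 14 / 6 = 2.33

2.33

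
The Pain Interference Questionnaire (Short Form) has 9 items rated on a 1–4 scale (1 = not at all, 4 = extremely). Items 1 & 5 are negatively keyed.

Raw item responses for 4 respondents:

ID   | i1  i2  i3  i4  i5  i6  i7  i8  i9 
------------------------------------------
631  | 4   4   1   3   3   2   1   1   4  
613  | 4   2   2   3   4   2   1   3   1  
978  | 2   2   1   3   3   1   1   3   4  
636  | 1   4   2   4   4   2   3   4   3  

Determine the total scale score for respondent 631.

19

Respondent 631 raw: 4, 4, 1, 3, 3, 2, 1, 1, 4.
Reverse-coded (reverse-coded value = 5 − response):
  item 1: 5 − 4 = 1
  item 2: 4
  item 3: 1
  item 4: 3
  item 5: 5 − 3 = 2
  item 6: 2
  item 7: 1
  item 8: 1
  item 9: 4
Sum = 1 + 4 + 1 + 3 + 2 + 2 + 1 + 1 + 4 = 19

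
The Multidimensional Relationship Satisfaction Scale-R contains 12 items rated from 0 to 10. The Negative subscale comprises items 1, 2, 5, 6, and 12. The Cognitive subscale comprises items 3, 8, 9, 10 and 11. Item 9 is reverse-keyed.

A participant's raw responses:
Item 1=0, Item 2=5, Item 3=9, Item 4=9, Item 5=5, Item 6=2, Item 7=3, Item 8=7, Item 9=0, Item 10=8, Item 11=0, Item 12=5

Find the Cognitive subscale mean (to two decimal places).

Cognitive items: 3, 8, 9, 10, 11.
Of these, item 9 is reverse-keyed; on a 0–10 scale, reversed = 10 − raw.
  item 3: 9
  item 8: 7
  item 9: 10 − 0 = 10
  item 10: 8
  item 11: 0
Sum = 9 + 7 + 10 + 8 + 0 = 34
Mean = 34 / 5 = 6.80

6.80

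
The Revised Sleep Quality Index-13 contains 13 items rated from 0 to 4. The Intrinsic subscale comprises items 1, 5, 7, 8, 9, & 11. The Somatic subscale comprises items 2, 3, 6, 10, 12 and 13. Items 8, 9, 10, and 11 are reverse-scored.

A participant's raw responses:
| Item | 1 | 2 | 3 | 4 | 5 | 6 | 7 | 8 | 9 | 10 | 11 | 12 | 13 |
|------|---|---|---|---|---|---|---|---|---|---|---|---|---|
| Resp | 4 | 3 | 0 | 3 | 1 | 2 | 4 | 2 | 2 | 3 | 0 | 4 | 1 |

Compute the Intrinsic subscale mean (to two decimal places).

2.83

Intrinsic items: 1, 5, 7, 8, 9, 11.
Of these, items 8, 9 and 11 are reverse-scored; reverse-coded value = 4 − response.
  item 1: 4
  item 5: 1
  item 7: 4
  item 8: 4 − 2 = 2
  item 9: 4 − 2 = 2
  item 11: 4 − 0 = 4
Sum = 4 + 1 + 4 + 2 + 2 + 4 = 17
Mean = 17 / 6 = 2.83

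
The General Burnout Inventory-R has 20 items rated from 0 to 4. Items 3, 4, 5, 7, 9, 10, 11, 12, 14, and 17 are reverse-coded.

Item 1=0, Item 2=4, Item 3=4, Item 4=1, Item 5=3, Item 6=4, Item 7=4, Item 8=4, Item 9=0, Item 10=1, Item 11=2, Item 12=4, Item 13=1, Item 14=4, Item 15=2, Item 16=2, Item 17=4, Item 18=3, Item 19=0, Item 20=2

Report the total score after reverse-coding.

35

Reverse-coded items use 4 − raw:
  item 3: 4 − 4 = 0
  item 4: 4 − 1 = 3
  item 5: 4 − 3 = 1
  item 7: 4 − 4 = 0
  item 9: 4 − 0 = 4
  item 10: 4 − 1 = 3
  item 11: 4 − 2 = 2
  item 12: 4 − 4 = 0
  item 14: 4 − 4 = 0
  item 17: 4 − 4 = 0
Scored items: 0, 4, 0, 3, 1, 4, 0, 4, 4, 3, 2, 0, 1, 0, 2, 2, 0, 3, 0, 2
Total = 0 + 4 + 0 + 3 + 1 + 4 + 0 + 4 + 4 + 3 + 2 + 0 + 1 + 0 + 2 + 2 + 0 + 3 + 0 + 2 = 35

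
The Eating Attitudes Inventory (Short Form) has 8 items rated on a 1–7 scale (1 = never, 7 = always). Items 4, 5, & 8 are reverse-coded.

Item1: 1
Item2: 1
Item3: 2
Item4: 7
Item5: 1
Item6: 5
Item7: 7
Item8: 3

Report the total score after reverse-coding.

29

Raw sum = 27. Reverse-coded items: 4, 5, 8; their raw sum = 11.
Each reversal replaces raw with 8 − raw, changing the total by 8 − 2·raw per item.
Total = 27 + 3·8 − 2·11 = 27 + 24 − 22 = 29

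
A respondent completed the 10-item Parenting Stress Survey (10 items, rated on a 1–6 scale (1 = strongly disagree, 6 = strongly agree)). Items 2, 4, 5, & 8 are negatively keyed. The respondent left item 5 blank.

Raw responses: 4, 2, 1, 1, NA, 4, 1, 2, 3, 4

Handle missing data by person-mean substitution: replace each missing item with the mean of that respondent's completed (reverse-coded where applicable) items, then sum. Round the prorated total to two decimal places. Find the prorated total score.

36.67

Reverse-coded (on a 1–6 scale, reversed = 7 − raw):
  item 2: 7 − 2 = 5
  item 4: 7 − 1 = 6
  item 8: 7 − 2 = 5
Completed scored items (9 of 10): 4, 5, 1, 6, 4, 1, 5, 3, 4; sum = 33.
Person mean = 33 / 9 ≈ 3.6667
Prorated total = (33 / 9) × 10 = 36.67 (to 2 dp)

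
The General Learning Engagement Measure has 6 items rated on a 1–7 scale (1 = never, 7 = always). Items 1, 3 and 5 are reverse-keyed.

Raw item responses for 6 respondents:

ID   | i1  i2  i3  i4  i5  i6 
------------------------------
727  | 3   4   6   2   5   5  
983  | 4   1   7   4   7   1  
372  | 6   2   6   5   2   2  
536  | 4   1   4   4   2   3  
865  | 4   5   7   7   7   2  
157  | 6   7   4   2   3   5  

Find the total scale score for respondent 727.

21

Respondent 727 raw: 3, 4, 6, 2, 5, 5.
Reverse-coded (reversed = (1+7) − raw = 8 − raw):
  item 1: 8 − 3 = 5
  item 2: 4
  item 3: 8 − 6 = 2
  item 4: 2
  item 5: 8 − 5 = 3
  item 6: 5
Sum = 5 + 4 + 2 + 2 + 3 + 5 = 21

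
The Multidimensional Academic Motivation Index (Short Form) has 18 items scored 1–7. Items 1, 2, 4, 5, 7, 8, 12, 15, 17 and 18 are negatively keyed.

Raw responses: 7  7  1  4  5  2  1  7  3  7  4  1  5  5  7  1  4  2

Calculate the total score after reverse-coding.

63

Reverse-coded items (reversed = (1+7) − raw = 8 − raw):
  item 1: 8 − 7 = 1
  item 2: 8 − 7 = 1
  item 4: 8 − 4 = 4
  item 5: 8 − 5 = 3
  item 7: 8 − 1 = 7
  item 8: 8 − 7 = 1
  item 12: 8 − 1 = 7
  item 15: 8 − 7 = 1
  item 17: 8 − 4 = 4
  item 18: 8 − 2 = 6
After reverse-coding: 1, 1, 1, 4, 3, 2, 7, 1, 3, 7, 4, 7, 5, 5, 1, 1, 4, 6
Total = 1 + 1 + 1 + 4 + 3 + 2 + 7 + 1 + 3 + 7 + 4 + 7 + 5 + 5 + 1 + 1 + 4 + 6 = 63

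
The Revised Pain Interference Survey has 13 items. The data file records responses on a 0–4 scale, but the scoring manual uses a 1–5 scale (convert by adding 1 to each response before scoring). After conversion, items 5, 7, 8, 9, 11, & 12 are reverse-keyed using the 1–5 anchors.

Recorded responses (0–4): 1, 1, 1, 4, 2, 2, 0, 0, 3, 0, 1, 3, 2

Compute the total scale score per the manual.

39

Convert to 1–5: 2, 2, 2, 5, 3, 3, 1, 1, 4, 1, 2, 4, 3
Reverse-coded (on a 1–5 scale, reversed = 6 − raw):
  item 5: 6 − 3 = 3
  item 7: 6 − 1 = 5
  item 8: 6 − 1 = 5
  item 9: 6 − 4 = 2
  item 11: 6 − 2 = 4
  item 12: 6 − 4 = 2
Scored: 2, 2, 2, 5, 3, 3, 5, 5, 2, 1, 4, 2, 3
Total = 39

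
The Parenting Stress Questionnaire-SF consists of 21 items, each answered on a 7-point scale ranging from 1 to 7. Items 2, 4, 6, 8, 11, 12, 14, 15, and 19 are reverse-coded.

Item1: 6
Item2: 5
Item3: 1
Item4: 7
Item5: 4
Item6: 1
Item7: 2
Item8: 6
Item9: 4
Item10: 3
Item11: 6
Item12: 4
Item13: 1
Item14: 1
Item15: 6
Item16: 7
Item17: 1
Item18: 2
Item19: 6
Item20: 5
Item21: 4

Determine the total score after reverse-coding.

Reverse-coded items (on a 1–7 scale, reversed = 8 − raw):
  item 2: 8 − 5 = 3
  item 4: 8 − 7 = 1
  item 6: 8 − 1 = 7
  item 8: 8 − 6 = 2
  item 11: 8 − 6 = 2
  item 12: 8 − 4 = 4
  item 14: 8 − 1 = 7
  item 15: 8 − 6 = 2
  item 19: 8 − 6 = 2
After reverse-coding: 6, 3, 1, 1, 4, 7, 2, 2, 4, 3, 2, 4, 1, 7, 2, 7, 1, 2, 2, 5, 4
Total = 6 + 3 + 1 + 1 + 4 + 7 + 2 + 2 + 4 + 3 + 2 + 4 + 1 + 7 + 2 + 7 + 1 + 2 + 2 + 5 + 4 = 70

70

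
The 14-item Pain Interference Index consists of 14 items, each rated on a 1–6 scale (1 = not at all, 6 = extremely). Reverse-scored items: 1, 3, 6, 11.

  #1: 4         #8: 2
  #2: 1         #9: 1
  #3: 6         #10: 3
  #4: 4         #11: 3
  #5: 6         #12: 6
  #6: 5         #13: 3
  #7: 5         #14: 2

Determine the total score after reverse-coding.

Reversing items 1, 3, 6 and 11 with 7 − raw:
Total = (7−4) + 1 + (7−6) + 4 + 6 + (7−5) + 5 + 2 + 1 + 3 + (7−3) + 6 + 3 + 2
      = 3 + 1 + 1 + 4 + 6 + 2 + 5 + 2 + 1 + 3 + 4 + 6 + 3 + 2 = 43

43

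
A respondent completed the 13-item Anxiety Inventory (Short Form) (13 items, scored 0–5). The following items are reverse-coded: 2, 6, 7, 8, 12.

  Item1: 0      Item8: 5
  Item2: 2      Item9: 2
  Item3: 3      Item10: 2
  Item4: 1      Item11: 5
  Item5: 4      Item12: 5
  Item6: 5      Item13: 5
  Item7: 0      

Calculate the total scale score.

30

Reversing items 2, 6, 7, 8, and 12 with 5 − raw:
Total = 0 + (5−2) + 3 + 1 + 4 + (5−5) + (5−0) + (5−5) + 2 + 2 + 5 + (5−5) + 5
      = 0 + 3 + 3 + 1 + 4 + 0 + 5 + 0 + 2 + 2 + 5 + 0 + 5 = 30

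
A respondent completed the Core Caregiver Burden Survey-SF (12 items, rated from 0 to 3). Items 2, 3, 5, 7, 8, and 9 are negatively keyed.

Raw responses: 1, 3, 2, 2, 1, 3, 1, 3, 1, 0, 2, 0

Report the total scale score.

15

Reversing items 2, 3, 5, 7, 8, & 9 with 3 − raw:
Total = 1 + (3−3) + (3−2) + 2 + (3−1) + 3 + (3−1) + (3−3) + (3−1) + 0 + 2 + 0
      = 1 + 0 + 1 + 2 + 2 + 3 + 2 + 0 + 2 + 0 + 2 + 0 = 15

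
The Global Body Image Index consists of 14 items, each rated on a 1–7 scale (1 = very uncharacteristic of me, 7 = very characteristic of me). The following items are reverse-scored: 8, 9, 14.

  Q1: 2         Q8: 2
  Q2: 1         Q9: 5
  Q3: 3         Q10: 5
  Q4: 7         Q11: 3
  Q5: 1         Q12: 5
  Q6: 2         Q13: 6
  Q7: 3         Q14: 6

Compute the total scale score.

49

Raw sum = 51. Reverse-scored items: 8, 9, 14; their raw sum = 13.
Each reversal replaces raw with 8 − raw, changing the total by 8 − 2·raw per item.
Total = 51 + 3·8 − 2·13 = 51 + 24 − 26 = 49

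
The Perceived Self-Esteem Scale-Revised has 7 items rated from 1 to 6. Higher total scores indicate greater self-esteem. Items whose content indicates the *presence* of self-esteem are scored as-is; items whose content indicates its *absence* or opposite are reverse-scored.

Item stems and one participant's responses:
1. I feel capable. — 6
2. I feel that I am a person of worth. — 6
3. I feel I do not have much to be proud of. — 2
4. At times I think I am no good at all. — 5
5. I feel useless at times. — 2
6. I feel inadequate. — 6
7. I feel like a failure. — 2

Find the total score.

Items 3, 4, 5, 6, 7 describe the absence/opposite of self-esteem → reverse-score.
reverse-coded value = 7 − response.
  item 1: 6
  item 2: 6
  item 3: 7 − 2 = 5
  item 4: 7 − 5 = 2
  item 5: 7 − 2 = 5
  item 6: 7 − 6 = 1
  item 7: 7 − 2 = 5
Total = 6 + 6 + 5 + 2 + 5 + 1 + 5 = 30

30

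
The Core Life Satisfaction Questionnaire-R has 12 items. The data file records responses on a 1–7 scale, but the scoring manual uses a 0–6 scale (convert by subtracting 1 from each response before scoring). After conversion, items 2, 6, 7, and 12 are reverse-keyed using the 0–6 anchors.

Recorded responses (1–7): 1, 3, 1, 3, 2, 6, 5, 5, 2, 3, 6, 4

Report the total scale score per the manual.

25

Convert to 0–6: 0, 2, 0, 2, 1, 5, 4, 4, 1, 2, 5, 3
Reverse-coded (on a 0–6 scale, reversed = 6 − raw):
  item 2: 6 − 2 = 4
  item 6: 6 − 5 = 1
  item 7: 6 − 4 = 2
  item 12: 6 − 3 = 3
Scored: 0, 4, 0, 2, 1, 1, 2, 4, 1, 2, 5, 3
Total = 25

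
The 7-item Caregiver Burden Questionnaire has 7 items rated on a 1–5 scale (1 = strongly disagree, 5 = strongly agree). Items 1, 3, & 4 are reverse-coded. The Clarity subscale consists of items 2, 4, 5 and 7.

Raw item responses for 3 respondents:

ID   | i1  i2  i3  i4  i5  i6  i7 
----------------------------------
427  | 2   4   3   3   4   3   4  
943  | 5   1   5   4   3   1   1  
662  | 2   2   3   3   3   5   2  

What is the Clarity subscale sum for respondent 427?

15

Respondent 427 raw: 2, 4, 3, 3, 4, 3, 4.
Clarity items: 2, 4, 5, 7.
Reverse-coded (reversed = (1+5) − raw = 6 − raw):
  item 2: 4
  item 4: 6 − 3 = 3
  item 5: 4
  item 7: 4
Sum = 4 + 3 + 4 + 4 = 15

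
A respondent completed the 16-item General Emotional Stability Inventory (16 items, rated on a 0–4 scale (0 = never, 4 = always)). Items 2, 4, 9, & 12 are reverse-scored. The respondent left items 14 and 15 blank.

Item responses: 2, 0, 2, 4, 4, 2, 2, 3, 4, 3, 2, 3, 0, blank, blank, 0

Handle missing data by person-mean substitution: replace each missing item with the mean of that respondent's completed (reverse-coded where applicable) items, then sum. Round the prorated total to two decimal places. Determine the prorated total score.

Reverse-coded (reverse-coded value = 4 − response):
  item 2: 4 − 0 = 4
  item 4: 4 − 4 = 0
  item 9: 4 − 4 = 0
  item 12: 4 − 3 = 1
Completed scored items (14 of 16): 2, 4, 2, 0, 4, 2, 2, 3, 0, 3, 2, 1, 0, 0; sum = 25.
Person mean = 25 / 14 ≈ 1.7857
Prorated total = (25 / 14) × 16 = 28.57 (to 2 dp)

28.57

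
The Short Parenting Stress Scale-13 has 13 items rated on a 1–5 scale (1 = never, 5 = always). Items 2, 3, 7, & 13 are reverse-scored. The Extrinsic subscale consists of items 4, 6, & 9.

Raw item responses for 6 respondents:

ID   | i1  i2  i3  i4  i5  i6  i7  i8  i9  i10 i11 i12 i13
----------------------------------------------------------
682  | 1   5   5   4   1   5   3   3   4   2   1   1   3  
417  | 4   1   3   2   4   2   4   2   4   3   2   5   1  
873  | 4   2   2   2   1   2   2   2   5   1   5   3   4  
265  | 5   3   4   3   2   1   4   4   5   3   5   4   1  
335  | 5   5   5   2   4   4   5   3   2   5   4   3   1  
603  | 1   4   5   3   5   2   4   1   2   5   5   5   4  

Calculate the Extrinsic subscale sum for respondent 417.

Respondent 417 raw: 4, 1, 3, 2, 4, 2, 4, 2, 4, 3, 2, 5, 1.
Extrinsic items: 4, 6, 9.
Reverse-coded (reversed = (1+5) − raw = 6 − raw):
  item 4: 2
  item 6: 2
  item 9: 4
Sum = 2 + 2 + 4 = 8

8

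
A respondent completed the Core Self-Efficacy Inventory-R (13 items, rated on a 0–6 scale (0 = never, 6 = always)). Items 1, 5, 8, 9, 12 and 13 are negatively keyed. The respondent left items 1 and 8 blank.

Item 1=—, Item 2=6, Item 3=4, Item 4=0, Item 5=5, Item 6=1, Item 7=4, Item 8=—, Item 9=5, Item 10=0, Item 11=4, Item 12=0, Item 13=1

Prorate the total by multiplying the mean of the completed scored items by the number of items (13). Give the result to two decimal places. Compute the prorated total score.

37.82

Reverse-coded (on a 0–6 scale, reversed = 6 − raw):
  item 5: 6 − 5 = 1
  item 9: 6 − 5 = 1
  item 12: 6 − 0 = 6
  item 13: 6 − 1 = 5
Completed scored items (11 of 13): 6, 4, 0, 1, 1, 4, 1, 0, 4, 6, 5; sum = 32.
Person mean = 32 / 11 ≈ 2.9091
Prorated total = (32 / 11) × 13 = 37.82 (to 2 dp)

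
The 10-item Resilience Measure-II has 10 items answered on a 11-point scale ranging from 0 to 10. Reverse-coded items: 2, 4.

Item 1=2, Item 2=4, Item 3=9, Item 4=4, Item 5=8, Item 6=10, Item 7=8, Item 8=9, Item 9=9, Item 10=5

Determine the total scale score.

72

Raw sum = 68. Reverse-coded items: 2, 4; their raw sum = 8.
Each reversal replaces raw with 10 − raw, changing the total by 10 − 2·raw per item.
Total = 68 + 2·10 − 2·8 = 68 + 20 − 16 = 72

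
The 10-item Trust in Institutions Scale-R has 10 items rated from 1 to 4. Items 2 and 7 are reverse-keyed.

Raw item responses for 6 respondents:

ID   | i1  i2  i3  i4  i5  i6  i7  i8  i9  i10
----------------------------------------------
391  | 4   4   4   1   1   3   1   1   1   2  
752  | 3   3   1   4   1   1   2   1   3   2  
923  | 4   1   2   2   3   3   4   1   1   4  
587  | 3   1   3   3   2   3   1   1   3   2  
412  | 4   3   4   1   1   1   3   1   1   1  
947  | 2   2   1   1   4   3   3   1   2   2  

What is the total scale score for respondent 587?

28

Respondent 587 raw: 3, 1, 3, 3, 2, 3, 1, 1, 3, 2.
Reverse-coded (reversed = (1+4) − raw = 5 − raw):
  item 1: 3
  item 2: 5 − 1 = 4
  item 3: 3
  item 4: 3
  item 5: 2
  item 6: 3
  item 7: 5 − 1 = 4
  item 8: 1
  item 9: 3
  item 10: 2
Sum = 3 + 4 + 3 + 3 + 2 + 3 + 4 + 1 + 3 + 2 = 28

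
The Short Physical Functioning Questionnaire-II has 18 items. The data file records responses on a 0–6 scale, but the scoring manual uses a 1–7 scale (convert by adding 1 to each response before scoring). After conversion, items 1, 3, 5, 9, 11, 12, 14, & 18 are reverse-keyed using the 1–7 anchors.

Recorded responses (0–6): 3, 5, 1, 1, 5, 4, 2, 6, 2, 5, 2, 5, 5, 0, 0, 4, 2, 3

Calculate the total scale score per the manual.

Convert to 1–7: 4, 6, 2, 2, 6, 5, 3, 7, 3, 6, 3, 6, 6, 1, 1, 5, 3, 4
Reverse-coded (reversed = (1+7) − raw = 8 − raw):
  item 1: 8 − 4 = 4
  item 3: 8 − 2 = 6
  item 5: 8 − 6 = 2
  item 9: 8 − 3 = 5
  item 11: 8 − 3 = 5
  item 12: 8 − 6 = 2
  item 14: 8 − 1 = 7
  item 18: 8 − 4 = 4
Scored: 4, 6, 6, 2, 2, 5, 3, 7, 5, 6, 5, 2, 6, 7, 1, 5, 3, 4
Total = 79

79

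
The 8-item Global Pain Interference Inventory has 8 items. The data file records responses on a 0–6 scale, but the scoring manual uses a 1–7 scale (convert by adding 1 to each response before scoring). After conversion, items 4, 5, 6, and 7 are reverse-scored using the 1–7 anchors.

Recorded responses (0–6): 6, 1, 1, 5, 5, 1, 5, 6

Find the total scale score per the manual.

Convert to 1–7: 7, 2, 2, 6, 6, 2, 6, 7
Reverse-coded (on a 1–7 scale, reversed = 8 − raw):
  item 4: 8 − 6 = 2
  item 5: 8 − 6 = 2
  item 6: 8 − 2 = 6
  item 7: 8 − 6 = 2
Scored: 7, 2, 2, 2, 2, 6, 2, 7
Total = 30

30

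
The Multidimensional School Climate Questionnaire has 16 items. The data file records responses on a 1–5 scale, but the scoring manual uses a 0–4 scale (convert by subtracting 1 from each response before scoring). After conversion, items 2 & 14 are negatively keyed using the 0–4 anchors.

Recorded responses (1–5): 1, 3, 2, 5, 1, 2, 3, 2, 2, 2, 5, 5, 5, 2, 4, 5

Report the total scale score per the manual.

Convert to 0–4: 0, 2, 1, 4, 0, 1, 2, 1, 1, 1, 4, 4, 4, 1, 3, 4
Reverse-coded (reversed = (0+4) − raw = 4 − raw):
  item 2: 4 − 2 = 2
  item 14: 4 − 1 = 3
Scored: 0, 2, 1, 4, 0, 1, 2, 1, 1, 1, 4, 4, 4, 3, 3, 4
Total = 35

35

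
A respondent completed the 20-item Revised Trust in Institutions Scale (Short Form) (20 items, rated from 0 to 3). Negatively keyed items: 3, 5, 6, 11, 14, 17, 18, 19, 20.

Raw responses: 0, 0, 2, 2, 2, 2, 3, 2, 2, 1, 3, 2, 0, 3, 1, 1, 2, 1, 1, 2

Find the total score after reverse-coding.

23

Negatively keyed items use 3 − raw:
  item 3: 3 − 2 = 1
  item 5: 3 − 2 = 1
  item 6: 3 − 2 = 1
  item 11: 3 − 3 = 0
  item 14: 3 − 3 = 0
  item 17: 3 − 2 = 1
  item 18: 3 − 1 = 2
  item 19: 3 − 1 = 2
  item 20: 3 − 2 = 1
Scored items: 0, 0, 1, 2, 1, 1, 3, 2, 2, 1, 0, 2, 0, 0, 1, 1, 1, 2, 2, 1
Total = 0 + 0 + 1 + 2 + 1 + 1 + 3 + 2 + 2 + 1 + 0 + 2 + 0 + 0 + 1 + 1 + 1 + 2 + 2 + 1 = 23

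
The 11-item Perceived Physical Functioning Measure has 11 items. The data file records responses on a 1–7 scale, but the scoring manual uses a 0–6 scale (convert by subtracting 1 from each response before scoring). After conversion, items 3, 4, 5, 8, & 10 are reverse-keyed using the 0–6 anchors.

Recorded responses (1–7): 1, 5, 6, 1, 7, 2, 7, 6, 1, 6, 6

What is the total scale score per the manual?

Convert to 0–6: 0, 4, 5, 0, 6, 1, 6, 5, 0, 5, 5
Reverse-coded (reversed = (0+6) − raw = 6 − raw):
  item 3: 6 − 5 = 1
  item 4: 6 − 0 = 6
  item 5: 6 − 6 = 0
  item 8: 6 − 5 = 1
  item 10: 6 − 5 = 1
Scored: 0, 4, 1, 6, 0, 1, 6, 1, 0, 1, 5
Total = 25

25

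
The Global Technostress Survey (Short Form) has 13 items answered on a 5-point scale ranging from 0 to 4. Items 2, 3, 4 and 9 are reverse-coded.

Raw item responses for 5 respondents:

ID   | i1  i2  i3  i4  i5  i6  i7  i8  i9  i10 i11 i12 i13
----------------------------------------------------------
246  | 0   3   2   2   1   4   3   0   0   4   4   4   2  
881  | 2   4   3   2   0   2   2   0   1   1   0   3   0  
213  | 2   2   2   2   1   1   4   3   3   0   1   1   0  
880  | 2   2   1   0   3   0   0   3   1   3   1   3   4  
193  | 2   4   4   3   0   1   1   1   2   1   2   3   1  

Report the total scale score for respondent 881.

Respondent 881 raw: 2, 4, 3, 2, 0, 2, 2, 0, 1, 1, 0, 3, 0.
Reverse-coded (reversed = (0+4) − raw = 4 − raw):
  item 1: 2
  item 2: 4 − 4 = 0
  item 3: 4 − 3 = 1
  item 4: 4 − 2 = 2
  item 5: 0
  item 6: 2
  item 7: 2
  item 8: 0
  item 9: 4 − 1 = 3
  item 10: 1
  item 11: 0
  item 12: 3
  item 13: 0
Sum = 2 + 0 + 1 + 2 + 0 + 2 + 2 + 0 + 3 + 1 + 0 + 3 + 0 = 16

16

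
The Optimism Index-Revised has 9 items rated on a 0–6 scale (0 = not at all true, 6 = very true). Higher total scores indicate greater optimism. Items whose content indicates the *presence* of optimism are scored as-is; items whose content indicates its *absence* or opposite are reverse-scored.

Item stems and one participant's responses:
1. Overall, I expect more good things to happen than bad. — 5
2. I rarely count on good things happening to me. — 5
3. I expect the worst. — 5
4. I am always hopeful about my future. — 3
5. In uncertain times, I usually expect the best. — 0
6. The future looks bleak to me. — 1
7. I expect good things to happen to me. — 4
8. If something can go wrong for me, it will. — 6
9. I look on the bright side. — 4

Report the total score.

Items 2, 3, 6, 8 describe the absence/opposite of optimism → reverse-score.
reverse-coded value = 6 − response.
  item 1: 5
  item 2: 6 − 5 = 1
  item 3: 6 − 5 = 1
  item 4: 3
  item 5: 0
  item 6: 6 − 1 = 5
  item 7: 4
  item 8: 6 − 6 = 0
  item 9: 4
Total = 5 + 1 + 1 + 3 + 0 + 5 + 4 + 0 + 4 = 23

23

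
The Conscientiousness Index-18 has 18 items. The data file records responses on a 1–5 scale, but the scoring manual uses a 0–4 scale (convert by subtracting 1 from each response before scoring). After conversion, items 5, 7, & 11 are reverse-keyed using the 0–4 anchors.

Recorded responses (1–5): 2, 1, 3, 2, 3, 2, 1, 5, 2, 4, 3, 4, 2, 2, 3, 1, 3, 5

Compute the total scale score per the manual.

34

Convert to 0–4: 1, 0, 2, 1, 2, 1, 0, 4, 1, 3, 2, 3, 1, 1, 2, 0, 2, 4
Reverse-coded (reverse-coded value = 4 − response):
  item 5: 4 − 2 = 2
  item 7: 4 − 0 = 4
  item 11: 4 − 2 = 2
Scored: 1, 0, 2, 1, 2, 1, 4, 4, 1, 3, 2, 3, 1, 1, 2, 0, 2, 4
Total = 34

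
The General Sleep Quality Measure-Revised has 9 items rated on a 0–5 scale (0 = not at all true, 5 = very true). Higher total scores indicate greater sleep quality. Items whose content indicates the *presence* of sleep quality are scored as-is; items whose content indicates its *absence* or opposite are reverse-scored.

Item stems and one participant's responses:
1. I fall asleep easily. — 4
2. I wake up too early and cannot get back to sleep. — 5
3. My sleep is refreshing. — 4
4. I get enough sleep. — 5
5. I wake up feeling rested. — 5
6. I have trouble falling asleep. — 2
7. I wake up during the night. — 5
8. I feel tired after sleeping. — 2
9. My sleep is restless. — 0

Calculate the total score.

Items 2, 6, 7, 8, 9 describe the absence/opposite of sleep quality → reverse-score.
reverse-coded value = 5 − response.
  item 1: 4
  item 2: 5 − 5 = 0
  item 3: 4
  item 4: 5
  item 5: 5
  item 6: 5 − 2 = 3
  item 7: 5 − 5 = 0
  item 8: 5 − 2 = 3
  item 9: 5 − 0 = 5
Total = 4 + 0 + 4 + 5 + 5 + 3 + 0 + 3 + 5 = 29

29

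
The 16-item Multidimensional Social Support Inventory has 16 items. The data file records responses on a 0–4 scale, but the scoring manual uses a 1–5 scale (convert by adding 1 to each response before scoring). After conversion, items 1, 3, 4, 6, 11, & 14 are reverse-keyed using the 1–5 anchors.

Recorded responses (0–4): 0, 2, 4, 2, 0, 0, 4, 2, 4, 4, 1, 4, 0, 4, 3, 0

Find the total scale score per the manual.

Convert to 1–5: 1, 3, 5, 3, 1, 1, 5, 3, 5, 5, 2, 5, 1, 5, 4, 1
Reverse-coded (reversed = (1+5) − raw = 6 − raw):
  item 1: 6 − 1 = 5
  item 3: 6 − 5 = 1
  item 4: 6 − 3 = 3
  item 6: 6 − 1 = 5
  item 11: 6 − 2 = 4
  item 14: 6 − 5 = 1
Scored: 5, 3, 1, 3, 1, 5, 5, 3, 5, 5, 4, 5, 1, 1, 4, 1
Total = 52

52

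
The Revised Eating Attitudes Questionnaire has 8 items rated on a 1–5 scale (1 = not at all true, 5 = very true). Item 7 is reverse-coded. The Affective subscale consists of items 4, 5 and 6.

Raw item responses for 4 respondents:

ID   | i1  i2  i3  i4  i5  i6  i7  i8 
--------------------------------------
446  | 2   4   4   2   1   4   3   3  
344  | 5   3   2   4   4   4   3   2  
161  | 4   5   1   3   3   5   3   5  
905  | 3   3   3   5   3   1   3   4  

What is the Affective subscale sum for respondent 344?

Respondent 344 raw: 5, 3, 2, 4, 4, 4, 3, 2.
Affective items: 4, 5, 6.
Reverse-coded (reverse-coded value = 6 − response):
  item 4: 4
  item 5: 4
  item 6: 4
Sum = 4 + 4 + 4 = 12

12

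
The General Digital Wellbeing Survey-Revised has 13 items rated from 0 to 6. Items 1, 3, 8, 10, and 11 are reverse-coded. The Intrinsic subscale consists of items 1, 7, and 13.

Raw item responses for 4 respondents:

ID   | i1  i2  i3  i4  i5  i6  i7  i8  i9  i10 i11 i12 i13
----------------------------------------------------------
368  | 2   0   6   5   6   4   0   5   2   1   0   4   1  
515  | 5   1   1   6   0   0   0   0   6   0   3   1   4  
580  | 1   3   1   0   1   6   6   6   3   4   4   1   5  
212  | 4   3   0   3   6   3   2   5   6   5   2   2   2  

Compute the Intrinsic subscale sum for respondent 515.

Respondent 515 raw: 5, 1, 1, 6, 0, 0, 0, 0, 6, 0, 3, 1, 4.
Intrinsic items: 1, 7, 13.
Reverse-coded (reverse-coded value = 6 − response):
  item 1: 6 − 5 = 1
  item 7: 0
  item 13: 4
Sum = 1 + 0 + 4 = 5

5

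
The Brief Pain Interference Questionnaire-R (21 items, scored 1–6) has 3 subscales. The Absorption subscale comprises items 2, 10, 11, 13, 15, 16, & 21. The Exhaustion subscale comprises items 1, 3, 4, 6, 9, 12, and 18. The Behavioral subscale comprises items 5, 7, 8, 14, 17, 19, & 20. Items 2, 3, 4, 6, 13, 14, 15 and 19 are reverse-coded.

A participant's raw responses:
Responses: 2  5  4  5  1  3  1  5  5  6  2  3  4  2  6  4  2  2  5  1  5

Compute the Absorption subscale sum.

Absorption items: 2, 10, 11, 13, 15, 16, 21.
Of these, items 2, 13, & 15 are reverse-coded; reversed = (1+6) − raw = 7 − raw.
  item 2: 7 − 5 = 2
  item 10: 6
  item 11: 2
  item 13: 7 − 4 = 3
  item 15: 7 − 6 = 1
  item 16: 4
  item 21: 5
Sum = 2 + 6 + 2 + 3 + 1 + 4 + 5 = 23

23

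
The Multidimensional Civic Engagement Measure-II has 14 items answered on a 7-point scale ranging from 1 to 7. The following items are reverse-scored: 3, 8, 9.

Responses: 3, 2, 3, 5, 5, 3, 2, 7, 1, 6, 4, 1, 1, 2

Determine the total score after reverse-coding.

Reverse-coded items (reversed = (1+7) − raw = 8 − raw):
  item 3: 8 − 3 = 5
  item 8: 8 − 7 = 1
  item 9: 8 − 1 = 7
Scored responses: 3, 2, 5, 5, 5, 3, 2, 1, 7, 6, 4, 1, 1, 2
Total = 3 + 2 + 5 + 5 + 5 + 3 + 2 + 1 + 7 + 6 + 4 + 1 + 1 + 2 = 47

47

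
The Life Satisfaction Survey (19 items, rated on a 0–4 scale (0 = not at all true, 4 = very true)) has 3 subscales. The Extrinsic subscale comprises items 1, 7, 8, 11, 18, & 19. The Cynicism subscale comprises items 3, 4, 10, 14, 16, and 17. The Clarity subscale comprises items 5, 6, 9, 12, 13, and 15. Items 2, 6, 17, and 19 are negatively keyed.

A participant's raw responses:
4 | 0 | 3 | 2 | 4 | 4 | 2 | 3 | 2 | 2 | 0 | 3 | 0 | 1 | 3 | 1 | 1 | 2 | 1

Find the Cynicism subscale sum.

12

Cynicism items: 3, 4, 10, 14, 16, 17.
Of these, item 17 is negatively keyed; reverse-coded value = 4 − response.
  item 3: 3
  item 4: 2
  item 10: 2
  item 14: 1
  item 16: 1
  item 17: 4 − 1 = 3
Sum = 3 + 2 + 2 + 1 + 1 + 3 = 12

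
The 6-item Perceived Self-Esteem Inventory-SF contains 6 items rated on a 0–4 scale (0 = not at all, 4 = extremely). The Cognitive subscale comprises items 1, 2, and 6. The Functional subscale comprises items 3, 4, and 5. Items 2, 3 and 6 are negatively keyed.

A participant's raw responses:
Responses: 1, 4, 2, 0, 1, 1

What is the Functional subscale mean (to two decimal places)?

1.00

Functional items: 3, 4, 5.
Of these, item 3 is negatively keyed; on a 0–4 scale, reversed = 4 − raw.
  item 3: 4 − 2 = 2
  item 4: 0
  item 5: 1
Sum = 2 + 0 + 1 = 3
Mean = 3 / 3 = 1.00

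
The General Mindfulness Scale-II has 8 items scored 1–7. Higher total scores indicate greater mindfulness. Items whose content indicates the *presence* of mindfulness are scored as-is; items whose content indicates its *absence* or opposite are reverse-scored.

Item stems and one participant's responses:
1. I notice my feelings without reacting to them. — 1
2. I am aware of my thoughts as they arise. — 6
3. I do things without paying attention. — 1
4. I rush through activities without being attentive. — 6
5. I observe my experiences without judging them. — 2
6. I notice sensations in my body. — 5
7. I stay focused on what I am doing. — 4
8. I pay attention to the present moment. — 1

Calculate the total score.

28

Items 3, 4 describe the absence/opposite of mindfulness → reverse-score.
reversed = (1+7) − raw = 8 − raw.
  item 1: 1
  item 2: 6
  item 3: 8 − 1 = 7
  item 4: 8 − 6 = 2
  item 5: 2
  item 6: 5
  item 7: 4
  item 8: 1
Total = 1 + 6 + 7 + 2 + 2 + 5 + 4 + 1 = 28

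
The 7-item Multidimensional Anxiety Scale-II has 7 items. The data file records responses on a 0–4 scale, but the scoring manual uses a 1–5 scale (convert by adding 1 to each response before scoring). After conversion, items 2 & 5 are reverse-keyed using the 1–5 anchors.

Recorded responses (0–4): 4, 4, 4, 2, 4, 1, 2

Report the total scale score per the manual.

20

Convert to 1–5: 5, 5, 5, 3, 5, 2, 3
Reverse-coded (on a 1–5 scale, reversed = 6 − raw):
  item 2: 6 − 5 = 1
  item 5: 6 − 5 = 1
Scored: 5, 1, 5, 3, 1, 2, 3
Total = 20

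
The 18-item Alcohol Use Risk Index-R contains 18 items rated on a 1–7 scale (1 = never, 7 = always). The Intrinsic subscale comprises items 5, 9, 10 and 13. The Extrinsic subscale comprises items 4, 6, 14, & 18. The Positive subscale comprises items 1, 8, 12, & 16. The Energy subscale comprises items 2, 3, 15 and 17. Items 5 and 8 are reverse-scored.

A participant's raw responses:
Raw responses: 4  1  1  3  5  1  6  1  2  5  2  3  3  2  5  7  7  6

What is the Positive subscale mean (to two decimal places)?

Positive items: 1, 8, 12, 16.
Of these, item 8 is reverse-scored; reverse-coded value = 8 − response.
  item 1: 4
  item 8: 8 − 1 = 7
  item 12: 3
  item 16: 7
Sum = 4 + 7 + 3 + 7 = 21
Mean = 21 / 4 = 5.25

5.25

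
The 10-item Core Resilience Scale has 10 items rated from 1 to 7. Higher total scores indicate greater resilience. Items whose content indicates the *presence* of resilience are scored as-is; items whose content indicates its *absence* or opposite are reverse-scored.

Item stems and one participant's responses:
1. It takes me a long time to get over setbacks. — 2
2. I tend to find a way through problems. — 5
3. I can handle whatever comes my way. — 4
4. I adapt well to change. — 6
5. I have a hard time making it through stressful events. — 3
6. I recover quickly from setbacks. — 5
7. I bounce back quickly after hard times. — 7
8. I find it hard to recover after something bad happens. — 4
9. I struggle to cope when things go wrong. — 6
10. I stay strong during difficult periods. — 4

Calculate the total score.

48

Items 1, 5, 8, 9 describe the absence/opposite of resilience → reverse-score.
on a 1–7 scale, reversed = 8 − raw.
  item 1: 8 − 2 = 6
  item 2: 5
  item 3: 4
  item 4: 6
  item 5: 8 − 3 = 5
  item 6: 5
  item 7: 7
  item 8: 8 − 4 = 4
  item 9: 8 − 6 = 2
  item 10: 4
Total = 6 + 5 + 4 + 6 + 5 + 5 + 7 + 4 + 2 + 4 = 48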